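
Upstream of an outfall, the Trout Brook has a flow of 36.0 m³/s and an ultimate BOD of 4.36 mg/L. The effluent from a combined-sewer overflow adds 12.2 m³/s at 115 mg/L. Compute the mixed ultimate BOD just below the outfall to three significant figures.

Flow-weighted mixing: C = (Q_r C_r + Q_w C_w)/(Q_r + Q_w)
= (36.0×4.36 + 12.2×115)/(36.0 + 12.2) = 1560/48.20 = 32.36 mg/L.

32.4 mg/L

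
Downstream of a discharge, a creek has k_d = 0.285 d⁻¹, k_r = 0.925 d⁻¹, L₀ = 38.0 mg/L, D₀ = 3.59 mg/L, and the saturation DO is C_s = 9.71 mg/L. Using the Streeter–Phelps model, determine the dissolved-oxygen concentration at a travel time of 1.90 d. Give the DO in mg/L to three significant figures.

DO ≈ 2.16 mg/L

k_d L₀/(k_r−k_d) = 0.285×38.0/(0.925−0.285) = 10.83/0.6400 = 16.92 mg/L.
e^(−k_d t) = e^(−0.285×1.900) = 0.5819; e^(−k_r t) = e^(−0.925×1.900) = 0.1725.
D = 16.92 × (0.5819 − 0.1725) + 3.59 × 0.1725 = 6.928 + 0.6192 = 7.547 mg/L.
DO = C_s − D = 9.71 − 7.547 = 2.163 mg/L.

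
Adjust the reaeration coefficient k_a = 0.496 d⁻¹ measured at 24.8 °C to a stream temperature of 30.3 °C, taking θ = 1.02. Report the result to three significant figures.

k_a ≈ 0.553 d⁻¹

k_a(T₂) = k_a(T₁) · θ^(T₂−T₁) = 0.496 × 1.02^(30.3−24.8)
= 0.496 × 1.02^5.50 = 0.496 × 1.115 = 0.5531 d⁻¹.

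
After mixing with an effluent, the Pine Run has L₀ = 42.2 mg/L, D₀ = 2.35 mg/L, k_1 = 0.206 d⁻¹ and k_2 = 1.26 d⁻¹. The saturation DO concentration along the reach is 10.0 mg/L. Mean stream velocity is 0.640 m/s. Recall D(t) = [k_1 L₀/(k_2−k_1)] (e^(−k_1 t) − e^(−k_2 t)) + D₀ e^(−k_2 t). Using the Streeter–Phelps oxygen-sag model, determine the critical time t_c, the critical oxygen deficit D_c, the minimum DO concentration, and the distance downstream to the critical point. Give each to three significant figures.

With k_2/k_1 = 6.117 and 1 − D₀(k_2−k_1)/(k_1 L₀) = 0.7151,
t_c = ln(6.117 × 0.7151) / (1.26 − 0.206) = ln(4.374) / 1.054 = 1.476/1.054 = 1.400 d.
L(t_c) = L₀ e^(−k_1 t_c) = 42.2 × 0.7495 = 31.63 mg/L, and at the critical point k_2 D_c = k_1 L, so D_c = (0.206/1.26) × 31.63 = 5.171 mg/L.
Minimum DO = C_s − D_c = 10.0 − 5.171 = 4.829 mg/L.
x_c = v t_c = 0.640 m/s × 1.400 d × 86400 s/d = 77420 m ≈ 77.4 km.

t_c ≈ 1.40 d; D_c ≈ 5.17 mg/L; min DO ≈ 4.83 mg/L; x_c ≈ 77.4 km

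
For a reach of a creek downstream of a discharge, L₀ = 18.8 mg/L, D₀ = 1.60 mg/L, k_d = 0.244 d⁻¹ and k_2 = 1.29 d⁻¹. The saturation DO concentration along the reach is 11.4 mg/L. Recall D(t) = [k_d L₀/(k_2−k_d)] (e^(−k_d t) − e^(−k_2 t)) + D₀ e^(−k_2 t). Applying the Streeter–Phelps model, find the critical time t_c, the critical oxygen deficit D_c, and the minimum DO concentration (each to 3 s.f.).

t_c = [1/(k_2−k_d)] ln[(k_2/k_d)(1 − D₀(k_2−k_d)/(k_d L₀))]
= [1/(1.29−0.244)] ln[(1.29/0.244)(1 − 1.60×1.046/(0.244×18.8))]
= (1/1.046) ln[5.287 × 0.6352] = 0.9560 × ln(3.358) = 0.9560 × 1.211 = 1.158 d.
L(t_c) = L₀ e^(−k_d t_c) = 18.8 × 0.7538 = 14.17 mg/L, and at the critical point k_2 D_c = k_d L, so D_c = (0.244/1.29) × 14.17 = 2.681 mg/L.
Minimum DO = C_s − D_c = 11.4 − 2.681 = 8.719 mg/L.

t_c ≈ 1.16 d; D_c ≈ 2.68 mg/L; min DO ≈ 8.72 mg/L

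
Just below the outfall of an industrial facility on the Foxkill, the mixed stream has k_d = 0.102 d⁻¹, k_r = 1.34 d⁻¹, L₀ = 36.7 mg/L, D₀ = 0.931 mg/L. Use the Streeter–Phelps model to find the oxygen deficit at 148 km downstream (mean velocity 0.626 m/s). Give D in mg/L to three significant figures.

D ≈ 2.23 mg/L

Travel time t = x/v = 148 km / (0.626 m/s) = 148000 m / 0.626 m/s = 236400 s = 2.736 d.
k_d L₀/(k_r−k_d) = 0.102×36.7/(1.34−0.102) = 3.743/1.238 = 3.024 mg/L.
e^(−k_d t) = e^(−0.102×2.736) = 0.7565; e^(−k_r t) = e^(−1.34×2.736) = 0.02556.
D = 3.024 × (0.7565 − 0.02556) + 0.931 × 0.02556 = 2.210 + 0.02380 = 2.234 mg/L.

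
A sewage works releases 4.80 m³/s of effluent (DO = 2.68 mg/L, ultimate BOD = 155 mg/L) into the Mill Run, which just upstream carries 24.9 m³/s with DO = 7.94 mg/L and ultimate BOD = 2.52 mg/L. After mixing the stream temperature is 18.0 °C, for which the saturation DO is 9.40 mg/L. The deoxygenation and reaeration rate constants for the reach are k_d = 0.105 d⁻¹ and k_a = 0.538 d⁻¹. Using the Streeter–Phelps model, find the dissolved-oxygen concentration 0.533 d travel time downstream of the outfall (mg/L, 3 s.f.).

Mixed DO = (24.9×7.94 + 4.80×2.68)/(24.9+4.80) = 210.6/29.70 = 7.090 mg/L.
Mixed L₀ = (24.9×2.52 + 4.80×155)/(29.70) = 806.7/29.70 = 27.16 mg/L.
Initial deficit D₀ = C_s − DO₀ = 9.40 − 7.090 = 2.310 mg/L.
D(0.533) = [0.105×27.16/(0.538−0.105)](e^(−0.105×0.533) − e^(−0.538×0.533)) + 2.310 e^(−0.538×0.533)
= 6.587 × (0.9456 − 0.7507) + 2.310 × 0.7507 = 3.018 mg/L.
DO = 9.40 − 3.018 = 6.382 mg/L.

DO ≈ 6.38 mg/L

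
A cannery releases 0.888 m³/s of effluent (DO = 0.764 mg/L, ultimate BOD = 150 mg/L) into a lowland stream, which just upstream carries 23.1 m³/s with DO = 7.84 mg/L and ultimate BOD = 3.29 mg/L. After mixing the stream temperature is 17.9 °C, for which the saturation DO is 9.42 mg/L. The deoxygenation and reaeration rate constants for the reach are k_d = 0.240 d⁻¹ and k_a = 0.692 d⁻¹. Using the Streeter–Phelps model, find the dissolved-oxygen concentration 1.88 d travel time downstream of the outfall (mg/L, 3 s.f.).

DO ≈ 7.23 mg/L

Mixed DO = (23.1×7.84 + 0.888×0.764)/(23.1+0.888) = 181.8/23.99 = 7.578 mg/L.
Mixed L₀ = (23.1×3.29 + 0.888×150)/(23.99) = 209.2/23.99 = 8.721 mg/L.
Initial deficit D₀ = C_s − DO₀ = 9.42 − 7.578 = 1.842 mg/L.
D(1.88) = [0.240×8.721/(0.692−0.240)](e^(−0.240×1.88) − e^(−0.692×1.88)) + 1.842 e^(−0.692×1.88)
= 4.631 × (0.6369 − 0.2723) + 1.842 × 0.2723 = 2.190 mg/L.
DO = 9.42 − 2.190 = 7.230 mg/L.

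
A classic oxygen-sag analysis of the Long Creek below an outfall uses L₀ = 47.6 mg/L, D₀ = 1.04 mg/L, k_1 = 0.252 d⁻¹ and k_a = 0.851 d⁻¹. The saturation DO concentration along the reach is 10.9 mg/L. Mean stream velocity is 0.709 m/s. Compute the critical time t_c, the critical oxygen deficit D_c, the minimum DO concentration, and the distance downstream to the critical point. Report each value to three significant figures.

t_c ≈ 1.94 d; D_c ≈ 8.64 mg/L; min DO ≈ 2.26 mg/L; x_c ≈ 119 km

With k_a/k_1 = 3.377 and 1 − D₀(k_a−k_1)/(k_1 L₀) = 0.9481,
t_c = ln(3.377 × 0.9481) / (0.851 − 0.252) = ln(3.202) / 0.5990 = 1.164/0.5990 = 1.943 d.
L(t_c) = L₀ e^(−k_1 t_c) = 47.6 × 0.6129 = 29.17 mg/L, and at the critical point k_a D_c = k_1 L, so D_c = (0.252/0.851) × 29.17 = 8.639 mg/L.
Minimum DO = C_s − D_c = 10.9 − 8.639 = 2.261 mg/L.
x_c = v t_c = 0.709 m/s × 1.943 d × 86400 s/d = 119000 m ≈ 119 km.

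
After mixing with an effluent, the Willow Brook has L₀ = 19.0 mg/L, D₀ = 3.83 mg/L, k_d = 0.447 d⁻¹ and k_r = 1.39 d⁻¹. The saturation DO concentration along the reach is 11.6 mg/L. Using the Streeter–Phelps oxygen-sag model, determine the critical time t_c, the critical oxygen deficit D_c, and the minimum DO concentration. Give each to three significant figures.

At the critical point dD/dt = 0, so k_d L₀ e^(−k_d t) = k_r D. Substituting D(t) from the Streeter–Phelps equation and solving for t gives
t_c = ln[(k_r/k_d)(1 − D₀(k_r−k_d)/(k_d L₀))] / (k_r−k_d).
Here k_r−k_d = 0.9430 d⁻¹ and 1 − D₀(k_r−k_d)/(k_d L₀) = 1 − 3.83×0.9430/(0.447×19.0) = 0.5747, so
t_c = ln(3.110 × 0.5747) / 0.9430 = 0.5807 / 0.9430 = 0.6158 d.
D_c = (k_d/k_r) L₀ e^(−k_d t_c) = (0.447/1.39) × 19.0 × e^(−0.447×0.6158) = 0.3216 × 19.0 × 0.7594 = 4.640 mg/L.
Minimum DO = C_s − D_c = 11.6 − 4.640 = 6.960 mg/L.

t_c ≈ 0.616 d; D_c ≈ 4.64 mg/L; min DO ≈ 6.96 mg/L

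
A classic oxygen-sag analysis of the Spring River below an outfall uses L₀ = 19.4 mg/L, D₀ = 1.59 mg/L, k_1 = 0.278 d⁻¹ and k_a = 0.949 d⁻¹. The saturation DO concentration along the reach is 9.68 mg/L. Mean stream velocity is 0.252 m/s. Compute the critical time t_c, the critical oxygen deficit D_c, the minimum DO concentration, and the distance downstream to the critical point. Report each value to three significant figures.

t_c ≈ 1.50 d; D_c ≈ 3.74 mg/L; min DO ≈ 5.94 mg/L; x_c ≈ 32.7 km

At the critical point dD/dt = 0, so k_1 L₀ e^(−k_1 t) = k_a D. Substituting D(t) from the Streeter–Phelps equation and solving for t gives
t_c = ln[(k_a/k_1)(1 − D₀(k_a−k_1)/(k_1 L₀))] / (k_a−k_1).
Here k_a−k_1 = 0.6710 d⁻¹ and 1 − D₀(k_a−k_1)/(k_1 L₀) = 1 − 1.59×0.6710/(0.278×19.4) = 0.8022, so
t_c = ln(3.414 × 0.8022) / 0.6710 = 1.007 / 0.6710 = 1.501 d.
L(t_c) = L₀ e^(−k_1 t_c) = 19.4 × 0.6588 = 12.78 mg/L, and at the critical point k_a D_c = k_1 L, so D_c = (0.278/0.949) × 12.78 = 3.744 mg/L.
Minimum DO = C_s − D_c = 9.68 − 3.744 = 5.936 mg/L.
x_c = v t_c = 0.252 m/s × 1.501 d × 86400 s/d = 32690 m ≈ 32.7 km.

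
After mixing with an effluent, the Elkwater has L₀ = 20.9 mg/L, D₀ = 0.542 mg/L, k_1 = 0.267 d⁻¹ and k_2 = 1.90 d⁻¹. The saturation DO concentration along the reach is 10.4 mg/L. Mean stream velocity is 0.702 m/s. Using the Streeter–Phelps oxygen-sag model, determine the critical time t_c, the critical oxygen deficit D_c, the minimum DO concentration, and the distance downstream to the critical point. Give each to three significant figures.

t_c ≈ 1.10 d; D_c ≈ 2.19 mg/L; min DO ≈ 8.21 mg/L; x_c ≈ 66.5 km

With k_2/k_1 = 7.116 and 1 − D₀(k_2−k_1)/(k_1 L₀) = 0.8414,
t_c = ln(7.116 × 0.8414) / (1.90 − 0.267) = ln(5.987) / 1.633 = 1.790/1.633 = 1.096 d.
L(t_c) = L₀ e^(−k_1 t_c) = 20.9 × 0.7463 = 15.60 mg/L, and at the critical point k_2 D_c = k_1 L, so D_c = (0.267/1.90) × 15.60 = 2.192 mg/L.
Minimum DO = C_s − D_c = 10.4 − 2.192 = 8.208 mg/L.
x_c = v t_c = 0.702 m/s × 1.096 d × 86400 s/d = 66470 m ≈ 66.5 km.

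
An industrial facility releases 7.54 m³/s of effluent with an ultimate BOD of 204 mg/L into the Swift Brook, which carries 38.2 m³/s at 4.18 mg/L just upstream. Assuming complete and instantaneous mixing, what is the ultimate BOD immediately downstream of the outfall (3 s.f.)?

37.1 mg/L

Flow-weighted mixing: C = (Q_r C_r + Q_w C_w)/(Q_r + Q_w)
= (38.2×4.18 + 7.54×204)/(38.2 + 7.54) = 1698/45.74 = 37.12 mg/L.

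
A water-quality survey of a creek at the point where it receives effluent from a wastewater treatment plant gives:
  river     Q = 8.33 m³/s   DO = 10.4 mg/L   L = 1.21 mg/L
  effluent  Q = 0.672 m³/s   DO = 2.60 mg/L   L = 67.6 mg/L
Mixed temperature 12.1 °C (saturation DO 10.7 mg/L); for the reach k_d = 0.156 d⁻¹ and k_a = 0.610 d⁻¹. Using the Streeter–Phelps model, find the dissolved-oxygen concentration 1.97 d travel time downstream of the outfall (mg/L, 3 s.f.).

DO ≈ 9.51 mg/L

Mixed DO = (8.33×10.4 + 0.672×2.60)/(8.33+0.672) = 88.38/9.002 = 9.818 mg/L.
Mixed L₀ = (8.33×1.21 + 0.672×67.6)/(9.002) = 55.51/9.002 = 6.166 mg/L.
Initial deficit D₀ = C_s − DO₀ = 10.7 − 9.818 = 0.8823 mg/L.
D(1.97) = [0.156×6.166/(0.610−0.156)](e^(−0.156×1.97) − e^(−0.610×1.97)) + 0.8823 e^(−0.610×1.97)
= 2.119 × (0.7354 − 0.3007) + 0.8823 × 0.3007 = 1.186 mg/L.
DO = 10.7 − 1.186 = 9.514 mg/L.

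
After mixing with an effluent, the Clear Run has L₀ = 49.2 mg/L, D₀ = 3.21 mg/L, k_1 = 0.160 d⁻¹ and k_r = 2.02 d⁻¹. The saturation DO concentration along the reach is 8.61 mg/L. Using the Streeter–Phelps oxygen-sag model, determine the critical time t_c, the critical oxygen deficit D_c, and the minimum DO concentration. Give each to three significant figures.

With k_r/k_1 = 12.62 and 1 − D₀(k_r−k_1)/(k_1 L₀) = 0.2415,
t_c = ln(12.62 × 0.2415) / (2.02 − 0.160) = ln(3.049) / 1.860 = 1.115/1.860 = 0.5994 d.
L(t_c) = L₀ e^(−k_1 t_c) = 49.2 × 0.9085 = 44.70 mg/L, and at the critical point k_r D_c = k_1 L, so D_c = (0.160/2.02) × 44.70 = 3.541 mg/L.
Minimum DO = C_s − D_c = 8.61 − 3.541 = 5.069 mg/L.

t_c ≈ 0.599 d; D_c ≈ 3.54 mg/L; min DO ≈ 5.07 mg/L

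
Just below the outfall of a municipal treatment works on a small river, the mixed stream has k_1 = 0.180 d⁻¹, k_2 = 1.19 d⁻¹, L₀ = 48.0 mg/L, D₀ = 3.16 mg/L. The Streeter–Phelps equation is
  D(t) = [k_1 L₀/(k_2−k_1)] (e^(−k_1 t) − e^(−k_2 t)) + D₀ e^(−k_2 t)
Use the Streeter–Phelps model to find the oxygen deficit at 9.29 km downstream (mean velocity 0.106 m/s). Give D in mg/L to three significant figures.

Travel time t = x/v = 9.29 km / (0.106 m/s) = 9290 m / 0.106 m/s = 87640 s = 1.014 d.
k_1 L₀/(k_2−k_1) = 0.180×48.0/(1.19−0.180) = 8.640/1.010 = 8.554 mg/L.
e^(−k_1 t) = e^(−0.180×1.014) = 0.8331; e^(−k_2 t) = e^(−1.19×1.014) = 0.2991.
D = 8.554 × (0.8331 − 0.2991) + 3.16 × 0.2991 = 4.568 + 0.9450 = 5.514 mg/L.

D ≈ 5.51 mg/L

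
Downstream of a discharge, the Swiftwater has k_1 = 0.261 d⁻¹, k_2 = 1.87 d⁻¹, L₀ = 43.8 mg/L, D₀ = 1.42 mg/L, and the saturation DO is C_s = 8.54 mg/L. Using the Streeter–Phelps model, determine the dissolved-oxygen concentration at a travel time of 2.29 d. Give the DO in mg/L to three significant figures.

DO ≈ 4.71 mg/L

k_1 L₀/(k_2−k_1) = 0.261×43.8/(1.87−0.261) = 11.43/1.609 = 7.105 mg/L.
e^(−k_1 t) = e^(−0.261×2.290) = 0.5501; e^(−k_2 t) = e^(−1.87×2.290) = 0.01381.
D = 7.105 × (0.5501 − 0.01381) + 1.42 × 0.01381 = 3.810 + 0.01961 = 3.830 mg/L.
DO = C_s − D = 8.54 − 3.830 = 4.710 mg/L.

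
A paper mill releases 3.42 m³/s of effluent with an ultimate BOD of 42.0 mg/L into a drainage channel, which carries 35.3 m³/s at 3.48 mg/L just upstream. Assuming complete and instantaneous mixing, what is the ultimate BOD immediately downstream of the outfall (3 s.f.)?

6.88 mg/L

Flow-weighted mixing: C = (Q_r C_r + Q_w C_w)/(Q_r + Q_w)
= (35.3×3.48 + 3.42×42.0)/(35.3 + 3.42) = 266.5/38.72 = 6.882 mg/L.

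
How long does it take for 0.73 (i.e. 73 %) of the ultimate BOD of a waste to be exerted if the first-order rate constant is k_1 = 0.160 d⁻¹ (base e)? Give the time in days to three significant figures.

y/L₀ = 1 − e^(−k_1 t) = 0.73 ⇒ e^(−k_1 t) = 0.270
t = −ln(0.270) / 0.160 = 1.309 / 0.160 = 8.183 d.

t ≈ 8.18 d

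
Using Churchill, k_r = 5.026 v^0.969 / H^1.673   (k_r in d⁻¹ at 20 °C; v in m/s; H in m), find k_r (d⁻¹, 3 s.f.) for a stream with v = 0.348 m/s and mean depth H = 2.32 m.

k_r = 5.026 × 0.348^0.969 / 2.32^1.673 = 5.026 × 0.3596 / 4.088 = 0.4421 d⁻¹.

k_r ≈ 0.442 d⁻¹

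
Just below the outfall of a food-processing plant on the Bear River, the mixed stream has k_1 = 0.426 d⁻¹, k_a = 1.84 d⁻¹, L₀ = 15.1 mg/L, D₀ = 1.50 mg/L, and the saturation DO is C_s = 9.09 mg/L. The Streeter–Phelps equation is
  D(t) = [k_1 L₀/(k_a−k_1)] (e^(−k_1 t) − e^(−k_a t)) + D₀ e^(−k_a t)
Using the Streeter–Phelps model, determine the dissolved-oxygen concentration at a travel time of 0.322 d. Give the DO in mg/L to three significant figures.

k_1 L₀/(k_a−k_1) = 0.426×15.1/(1.84−0.426) = 6.433/1.414 = 4.549 mg/L.
e^(−k_1 t) = e^(−0.426×0.3220) = 0.8718; e^(−k_a t) = e^(−1.84×0.3220) = 0.5530.
D = 4.549 × (0.8718 − 0.5530) + 1.50 × 0.5530 = 1.451 + 0.8294 = 2.280 mg/L.
DO = C_s − D = 9.09 − 2.280 = 6.810 mg/L.

DO ≈ 6.81 mg/L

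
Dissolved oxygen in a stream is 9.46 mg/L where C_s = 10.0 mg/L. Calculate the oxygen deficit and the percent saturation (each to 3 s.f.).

D = C_s − C = 10.0 − 9.46 = 0.540 mg/L.
% saturation = 9.46/10.0 × 100 = 94.6 %.

D ≈ 0.540 mg/L; 94.6 % saturation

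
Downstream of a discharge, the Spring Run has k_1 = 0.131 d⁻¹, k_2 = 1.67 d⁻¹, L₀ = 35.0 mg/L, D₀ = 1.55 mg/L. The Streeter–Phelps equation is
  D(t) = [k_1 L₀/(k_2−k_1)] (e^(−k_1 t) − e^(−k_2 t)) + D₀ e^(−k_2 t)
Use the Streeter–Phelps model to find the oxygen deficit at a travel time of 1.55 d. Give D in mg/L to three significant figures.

D ≈ 2.32 mg/L

k_1 L₀/(k_2−k_1) = 0.131×35.0/(1.67−0.131) = 4.585/1.539 = 2.979 mg/L.
e^(−k_1 t) = e^(−0.131×1.550) = 0.8162; e^(−k_2 t) = e^(−1.67×1.550) = 0.07513.
D = 2.979 × (0.8162 − 0.07513) + 1.55 × 0.07513 = 2.208 + 0.1165 = 2.324 mg/L.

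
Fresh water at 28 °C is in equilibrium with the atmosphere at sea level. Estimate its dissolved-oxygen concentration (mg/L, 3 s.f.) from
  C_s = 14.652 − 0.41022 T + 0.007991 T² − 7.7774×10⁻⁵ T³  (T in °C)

C_s ≈ 7.72 mg/L

C_s = 14.652 − 0.41022×28 + 0.007991×28² − 7.7774×10⁻⁵×28³ = 7.723 mg/L.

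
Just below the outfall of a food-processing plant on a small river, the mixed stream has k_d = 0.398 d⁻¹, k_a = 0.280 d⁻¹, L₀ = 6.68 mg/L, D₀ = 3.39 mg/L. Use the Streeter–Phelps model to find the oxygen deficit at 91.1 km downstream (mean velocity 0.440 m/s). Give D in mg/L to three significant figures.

Travel time t = x/v = 91.1 km / (0.440 m/s) = 91100 m / 0.440 m/s = 207000 s = 2.396 d.
k_d L₀/(k_a−k_d) = 0.398×6.68/(0.280−0.398) = 2.659/-0.1180 = -22.53 mg/L.
e^(−k_d t) = e^(−0.398×2.396) = 0.3853; e^(−k_a t) = e^(−0.280×2.396) = 0.5112.
D = -22.53 × (0.3853 − 0.5112) + 3.39 × 0.5112 = 2.837 + 1.733 = 4.570 mg/L.

D ≈ 4.57 mg/L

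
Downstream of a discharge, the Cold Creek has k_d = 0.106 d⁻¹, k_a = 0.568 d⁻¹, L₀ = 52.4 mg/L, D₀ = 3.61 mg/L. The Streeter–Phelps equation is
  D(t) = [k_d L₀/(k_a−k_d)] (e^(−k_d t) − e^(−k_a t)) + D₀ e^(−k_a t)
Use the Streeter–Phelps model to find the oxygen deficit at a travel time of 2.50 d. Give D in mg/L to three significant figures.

k_d L₀/(k_a−k_d) = 0.106×52.4/(0.568−0.106) = 5.554/0.4620 = 12.02 mg/L.
e^(−k_d t) = e^(−0.106×2.500) = 0.7672; e^(−k_a t) = e^(−0.568×2.500) = 0.2417.
D = 12.02 × (0.7672 − 0.2417) + 3.61 × 0.2417 = 6.318 + 0.8726 = 7.190 mg/L.

D ≈ 7.19 mg/L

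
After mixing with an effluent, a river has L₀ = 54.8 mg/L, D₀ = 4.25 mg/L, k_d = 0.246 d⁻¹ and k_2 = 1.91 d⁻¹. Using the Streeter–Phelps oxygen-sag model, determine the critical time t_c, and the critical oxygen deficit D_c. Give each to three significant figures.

At the critical point dD/dt = 0, so k_d L₀ e^(−k_d t) = k_2 D. Substituting D(t) from the Streeter–Phelps equation and solving for t gives
t_c = ln[(k_2/k_d)(1 − D₀(k_2−k_d)/(k_d L₀))] / (k_2−k_d).
Here k_2−k_d = 1.664 d⁻¹ and 1 − D₀(k_2−k_d)/(k_d L₀) = 1 − 4.25×1.664/(0.246×54.8) = 0.4754, so
t_c = ln(7.764 × 0.4754) / 1.664 = 1.306 / 1.664 = 0.7848 d.
L(t_c) = L₀ e^(−k_d t_c) = 54.8 × 0.8244 = 45.18 mg/L, and at the critical point k_2 D_c = k_d L, so D_c = (0.246/1.91) × 45.18 = 5.819 mg/L.

t_c ≈ 0.785 d; D_c ≈ 5.82 mg/L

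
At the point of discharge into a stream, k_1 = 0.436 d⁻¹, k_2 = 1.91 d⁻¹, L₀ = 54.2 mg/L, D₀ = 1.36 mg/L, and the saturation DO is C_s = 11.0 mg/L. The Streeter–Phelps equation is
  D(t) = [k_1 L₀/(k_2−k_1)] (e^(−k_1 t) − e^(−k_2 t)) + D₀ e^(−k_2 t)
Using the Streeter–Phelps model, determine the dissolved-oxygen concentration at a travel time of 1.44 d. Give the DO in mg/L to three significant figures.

DO ≈ 3.38 mg/L

k_1 L₀/(k_2−k_1) = 0.436×54.2/(1.91−0.436) = 23.63/1.474 = 16.03 mg/L.
e^(−k_1 t) = e^(−0.436×1.440) = 0.5337; e^(−k_2 t) = e^(−1.91×1.440) = 0.06390.
D = 16.03 × (0.5337 − 0.06390) + 1.36 × 0.06390 = 7.533 + 0.08691 = 7.619 mg/L.
DO = C_s − D = 11.0 − 7.619 = 3.381 mg/L.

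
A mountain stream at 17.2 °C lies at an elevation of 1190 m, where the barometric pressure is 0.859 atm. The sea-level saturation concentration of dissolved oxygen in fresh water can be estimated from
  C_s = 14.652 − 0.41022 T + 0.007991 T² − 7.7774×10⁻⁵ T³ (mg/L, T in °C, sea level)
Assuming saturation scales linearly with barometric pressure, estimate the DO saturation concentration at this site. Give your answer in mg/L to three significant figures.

At sea level: C_s = 14.652 − 0.41022×17.2 + 0.007991×17.2² − 7.7774×10⁻⁵×17.2³ = 9.565 mg/L.
Pressure correction: C_s' = 9.565 × 0.859 = 8.216 mg/L.

C_s ≈ 8.22 mg/L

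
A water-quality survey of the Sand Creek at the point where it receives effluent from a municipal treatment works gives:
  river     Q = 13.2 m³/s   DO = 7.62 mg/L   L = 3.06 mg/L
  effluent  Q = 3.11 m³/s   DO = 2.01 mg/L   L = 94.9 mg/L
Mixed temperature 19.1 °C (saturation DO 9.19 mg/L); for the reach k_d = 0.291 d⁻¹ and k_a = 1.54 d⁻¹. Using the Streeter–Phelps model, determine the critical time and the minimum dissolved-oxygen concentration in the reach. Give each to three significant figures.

t_c ≈ 0.693 d; minimum DO ≈ 6.01 mg/L

Mixed DO = (13.2×7.62 + 3.11×2.01)/(13.2+3.11) = 106.8/16.31 = 6.550 mg/L.
Mixed L₀ = (13.2×3.06 + 3.11×94.9)/(16.31) = 335.5/16.31 = 20.57 mg/L.
Initial deficit D₀ = C_s − DO₀ = 9.19 − 6.550 = 2.640 mg/L.
t_c = (1/1.249) ln[(1.54/0.291)(1 − 2.640×1.249/(0.291×20.57))] = 0.8006 × ln(2.378) = 0.6934 d.
D_c = (0.291/1.54) × 20.57 × e^(−0.291×0.6934) = 0.1890 × 20.57 × 0.8173 = 3.177 mg/L.
Minimum DO = 9.19 − 3.177 = 6.013 mg/L.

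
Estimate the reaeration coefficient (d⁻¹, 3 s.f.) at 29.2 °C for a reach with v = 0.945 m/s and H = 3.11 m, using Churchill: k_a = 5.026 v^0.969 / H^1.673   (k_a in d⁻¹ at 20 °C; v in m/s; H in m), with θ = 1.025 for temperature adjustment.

k_a(20) = 5.026 × 0.945^0.969 / 3.11^1.673 = 5.026 × 0.9467 / 6.674 = 0.7129 d⁻¹.
k_a(29.2) = 0.7129 × 1.025^(29.2−20) = 0.7129 × 1.255 = 0.8947 d⁻¹.

k_a ≈ 0.895 d⁻¹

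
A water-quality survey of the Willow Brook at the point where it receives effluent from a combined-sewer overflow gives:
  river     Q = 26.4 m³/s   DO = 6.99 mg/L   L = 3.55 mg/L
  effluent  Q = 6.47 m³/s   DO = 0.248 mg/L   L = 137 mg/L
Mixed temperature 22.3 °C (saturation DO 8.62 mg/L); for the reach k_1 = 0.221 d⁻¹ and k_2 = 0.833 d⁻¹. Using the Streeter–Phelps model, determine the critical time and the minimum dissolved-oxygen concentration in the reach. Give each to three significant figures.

t_c ≈ 1.64 d; minimum DO ≈ 3.12 mg/L

Mixed DO = (26.4×6.99 + 6.47×0.248)/(26.4+6.47) = 186.1/32.87 = 5.663 mg/L.
Mixed L₀ = (26.4×3.55 + 6.47×137)/(32.87) = 980.1/32.87 = 29.82 mg/L.
Initial deficit D₀ = C_s − DO₀ = 8.62 − 5.663 = 2.957 mg/L.
t_c = (1/0.6120) ln[(0.833/0.221)(1 − 2.957×0.6120/(0.221×29.82))] = 1.634 × ln(2.734) = 1.643 d.
D_c = (0.221/0.833) × 29.82 × e^(−0.221×1.643) = 0.2653 × 29.82 × 0.6954 = 5.502 mg/L.
Minimum DO = 8.62 − 5.502 = 3.118 mg/L.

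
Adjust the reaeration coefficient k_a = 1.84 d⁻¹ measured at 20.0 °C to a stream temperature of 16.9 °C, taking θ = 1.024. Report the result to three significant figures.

k_a(T₂) = k_a(T₁) · θ^(T₂−T₁) = 1.84 × 1.024^(16.9−20.0)
= 1.84 × 1.024^-3.10 = 1.84 × 0.9291 = 1.710 d⁻¹.

k_a ≈ 1.71 d⁻¹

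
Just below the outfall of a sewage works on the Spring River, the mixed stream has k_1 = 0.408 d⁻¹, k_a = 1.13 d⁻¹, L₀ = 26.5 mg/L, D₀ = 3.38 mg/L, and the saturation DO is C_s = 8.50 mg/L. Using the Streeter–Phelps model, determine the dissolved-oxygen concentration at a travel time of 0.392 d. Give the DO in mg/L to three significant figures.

k_1 L₀/(k_a−k_1) = 0.408×26.5/(1.13−0.408) = 10.81/0.7220 = 14.98 mg/L.
e^(−k_1 t) = e^(−0.408×0.3920) = 0.8522; e^(−k_a t) = e^(−1.13×0.3920) = 0.6421.
D = 14.98 × (0.8522 − 0.6421) + 3.38 × 0.6421 = 3.146 + 2.170 = 5.316 mg/L.
DO = C_s − D = 8.50 − 5.316 = 3.184 mg/L.

DO ≈ 3.18 mg/L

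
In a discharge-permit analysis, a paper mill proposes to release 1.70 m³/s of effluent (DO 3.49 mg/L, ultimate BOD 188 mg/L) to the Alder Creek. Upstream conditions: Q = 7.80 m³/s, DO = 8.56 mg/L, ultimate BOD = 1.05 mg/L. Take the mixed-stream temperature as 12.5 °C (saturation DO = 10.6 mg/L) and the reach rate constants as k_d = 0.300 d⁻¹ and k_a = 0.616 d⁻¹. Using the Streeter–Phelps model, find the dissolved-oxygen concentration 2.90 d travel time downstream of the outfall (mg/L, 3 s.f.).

Mixed DO = (7.80×8.56 + 1.70×3.49)/(7.80+1.70) = 72.70/9.500 = 7.653 mg/L.
Mixed L₀ = (7.80×1.05 + 1.70×188)/(9.500) = 327.8/9.500 = 34.50 mg/L.
Initial deficit D₀ = C_s − DO₀ = 10.6 − 7.653 = 2.947 mg/L.
D(2.90) = [0.300×34.50/(0.616−0.300)](e^(−0.300×2.90) − e^(−0.616×2.90)) + 2.947 e^(−0.616×2.90)
= 32.76 × (0.4190 − 0.1676) + 2.947 × 0.1676 = 8.729 mg/L.
DO = 10.6 − 8.729 = 1.871 mg/L.

DO ≈ 1.87 mg/L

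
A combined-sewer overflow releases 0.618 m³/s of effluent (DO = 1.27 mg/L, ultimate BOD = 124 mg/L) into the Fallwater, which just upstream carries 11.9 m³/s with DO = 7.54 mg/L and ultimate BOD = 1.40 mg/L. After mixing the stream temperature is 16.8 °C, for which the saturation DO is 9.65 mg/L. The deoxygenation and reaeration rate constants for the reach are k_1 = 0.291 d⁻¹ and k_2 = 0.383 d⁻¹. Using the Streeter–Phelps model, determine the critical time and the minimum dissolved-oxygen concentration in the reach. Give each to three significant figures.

Mixed DO = (11.9×7.54 + 0.618×1.27)/(11.9+0.618) = 90.51/12.52 = 7.230 mg/L.
Mixed L₀ = (11.9×1.40 + 0.618×124)/(12.52) = 93.29/12.52 = 7.453 mg/L.
Initial deficit D₀ = C_s − DO₀ = 9.65 − 7.230 = 2.420 mg/L.
t_c = (1/0.09200) ln[(0.383/0.291)(1 − 2.420×0.09200/(0.291×7.453))] = 10.87 × ln(1.181) = 1.809 d.
D_c = (0.291/0.383) × 7.453 × e^(−0.291×1.809) = 0.7598 × 7.453 × 0.5907 = 3.345 mg/L.
Minimum DO = 9.65 − 3.345 = 6.305 mg/L.

t_c ≈ 1.81 d; minimum DO ≈ 6.30 mg/L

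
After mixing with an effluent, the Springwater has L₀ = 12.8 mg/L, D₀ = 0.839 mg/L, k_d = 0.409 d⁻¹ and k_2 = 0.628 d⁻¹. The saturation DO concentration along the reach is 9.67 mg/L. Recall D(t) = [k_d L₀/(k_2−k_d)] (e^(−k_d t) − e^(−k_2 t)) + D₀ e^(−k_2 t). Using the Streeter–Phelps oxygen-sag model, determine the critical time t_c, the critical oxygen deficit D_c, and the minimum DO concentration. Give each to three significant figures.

At the critical point dD/dt = 0, so k_d L₀ e^(−k_d t) = k_2 D. Substituting D(t) from the Streeter–Phelps equation and solving for t gives
t_c = ln[(k_2/k_d)(1 − D₀(k_2−k_d)/(k_d L₀))] / (k_2−k_d).
Here k_2−k_d = 0.2190 d⁻¹ and 1 − D₀(k_2−k_d)/(k_d L₀) = 1 − 0.839×0.2190/(0.409×12.8) = 0.9649, so
t_c = ln(1.535 × 0.9649) / 0.2190 = 0.3931 / 0.2190 = 1.795 d.
L(t_c) = L₀ e^(−k_d t_c) = 12.8 × 0.4799 = 6.143 mg/L, and at the critical point k_2 D_c = k_d L, so D_c = (0.409/0.628) × 6.143 = 4.001 mg/L.
Minimum DO = C_s − D_c = 9.67 − 4.001 = 5.669 mg/L.

t_c ≈ 1.79 d; D_c ≈ 4.00 mg/L; min DO ≈ 5.67 mg/L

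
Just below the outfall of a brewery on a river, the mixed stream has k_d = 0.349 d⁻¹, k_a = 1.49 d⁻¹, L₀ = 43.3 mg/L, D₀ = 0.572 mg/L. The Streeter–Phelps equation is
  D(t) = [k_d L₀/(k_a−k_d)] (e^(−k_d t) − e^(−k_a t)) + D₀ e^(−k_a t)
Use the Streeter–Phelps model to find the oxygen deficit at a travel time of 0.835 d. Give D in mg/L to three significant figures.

D ≈ 6.24 mg/L

k_d L₀/(k_a−k_d) = 0.349×43.3/(1.49−0.349) = 15.11/1.141 = 13.24 mg/L.
e^(−k_d t) = e^(−0.349×0.8350) = 0.7472; e^(−k_a t) = e^(−1.49×0.8350) = 0.2882.
D = 13.24 × (0.7472 − 0.2882) + 0.572 × 0.2882 = 6.079 + 0.1648 = 6.244 mg/L.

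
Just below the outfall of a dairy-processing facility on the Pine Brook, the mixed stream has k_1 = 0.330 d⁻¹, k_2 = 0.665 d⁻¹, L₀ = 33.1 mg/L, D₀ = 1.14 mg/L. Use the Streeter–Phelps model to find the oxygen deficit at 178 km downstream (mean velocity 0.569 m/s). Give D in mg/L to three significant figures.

D ≈ 7.04 mg/L

Travel time t = x/v = 178 km / (0.569 m/s) = 178000 m / 0.569 m/s = 312800 s = 3.621 d.
k_1 L₀/(k_2−k_1) = 0.330×33.1/(0.665−0.330) = 10.92/0.3350 = 32.61 mg/L.
e^(−k_1 t) = e^(−0.330×3.621) = 0.3028; e^(−k_2 t) = e^(−0.665×3.621) = 0.09002.
D = 32.61 × (0.3028 − 0.09002) + 1.14 × 0.09002 = 6.937 + 0.1026 = 7.039 mg/L.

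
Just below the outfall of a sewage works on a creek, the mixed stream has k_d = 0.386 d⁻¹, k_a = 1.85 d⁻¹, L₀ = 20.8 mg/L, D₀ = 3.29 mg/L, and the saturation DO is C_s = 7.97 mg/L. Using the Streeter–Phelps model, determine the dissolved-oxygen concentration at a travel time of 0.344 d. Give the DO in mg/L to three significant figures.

k_d L₀/(k_a−k_d) = 0.386×20.8/(1.85−0.386) = 8.029/1.464 = 5.484 mg/L.
e^(−k_d t) = e^(−0.386×0.3440) = 0.8757; e^(−k_a t) = e^(−1.85×0.3440) = 0.5292.
D = 5.484 × (0.8757 − 0.5292) + 3.29 × 0.5292 = 1.900 + 1.741 = 3.641 mg/L.
DO = C_s − D = 7.97 − 3.641 = 4.329 mg/L.

DO ≈ 4.33 mg/L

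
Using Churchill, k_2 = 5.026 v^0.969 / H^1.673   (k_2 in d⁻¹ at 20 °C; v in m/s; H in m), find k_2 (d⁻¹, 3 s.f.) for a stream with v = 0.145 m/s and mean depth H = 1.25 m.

k_2 = 5.026 × 0.145^0.969 / 1.25^1.673 = 5.026 × 0.1539 / 1.453 = 0.5327 d⁻¹.

k_2 ≈ 0.533 d⁻¹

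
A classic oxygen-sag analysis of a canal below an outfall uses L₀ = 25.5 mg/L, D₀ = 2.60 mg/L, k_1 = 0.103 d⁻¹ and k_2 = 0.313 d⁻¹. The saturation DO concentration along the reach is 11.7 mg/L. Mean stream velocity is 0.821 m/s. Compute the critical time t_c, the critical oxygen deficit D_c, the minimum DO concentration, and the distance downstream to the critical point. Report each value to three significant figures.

t_c ≈ 4.18 d; D_c ≈ 5.45 mg/L; min DO ≈ 6.25 mg/L; x_c ≈ 297 km

With k_2/k_1 = 3.039 and 1 − D₀(k_2−k_1)/(k_1 L₀) = 0.7921,
t_c = ln(3.039 × 0.7921) / (0.313 − 0.103) = ln(2.407) / 0.2100 = 0.8784/0.2100 = 4.183 d.
D_c = (k_1/k_2) L₀ e^(−k_1 t_c) = (0.103/0.313) × 25.5 × e^(−0.103×4.183) = 0.3291 × 25.5 × 0.6500 = 5.454 mg/L.
Minimum DO = C_s − D_c = 11.7 − 5.454 = 6.246 mg/L.
x_c = v t_c = 0.821 m/s × 4.183 d × 86400 s/d = 296700 m ≈ 297 km.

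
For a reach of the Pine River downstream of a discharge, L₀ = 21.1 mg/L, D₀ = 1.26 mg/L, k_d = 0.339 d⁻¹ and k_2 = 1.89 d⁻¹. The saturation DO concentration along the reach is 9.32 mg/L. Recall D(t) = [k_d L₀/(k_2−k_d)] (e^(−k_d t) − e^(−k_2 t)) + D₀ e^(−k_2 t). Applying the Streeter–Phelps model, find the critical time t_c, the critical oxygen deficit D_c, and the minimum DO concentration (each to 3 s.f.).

t_c ≈ 0.902 d; D_c ≈ 2.79 mg/L; min DO ≈ 6.53 mg/L

t_c = [1/(k_2−k_d)] ln[(k_2/k_d)(1 − D₀(k_2−k_d)/(k_d L₀))]
= [1/(1.89−0.339)] ln[(1.89/0.339)(1 − 1.26×1.551/(0.339×21.1))]
= (1/1.551) ln[5.575 × 0.7268] = 0.6447 × ln(4.052) = 0.6447 × 1.399 = 0.9021 d.
L(t_c) = L₀ e^(−k_d t_c) = 21.1 × 0.7365 = 15.54 mg/L, and at the critical point k_2 D_c = k_d L, so D_c = (0.339/1.89) × 15.54 = 2.787 mg/L.
Minimum DO = C_s − D_c = 9.32 − 2.787 = 6.533 mg/L.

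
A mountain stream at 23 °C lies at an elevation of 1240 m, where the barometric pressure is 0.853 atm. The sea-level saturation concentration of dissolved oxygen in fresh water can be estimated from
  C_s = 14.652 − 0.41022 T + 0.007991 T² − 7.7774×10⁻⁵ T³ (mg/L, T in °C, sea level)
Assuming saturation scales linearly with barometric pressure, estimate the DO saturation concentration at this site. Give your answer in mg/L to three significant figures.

C_s ≈ 7.25 mg/L

At sea level: C_s = 14.652 − 0.41022×23 + 0.007991×23² − 7.7774×10⁻⁵×23³ = 8.498 mg/L.
Pressure correction: C_s' = 8.498 × 0.853 = 7.249 mg/L.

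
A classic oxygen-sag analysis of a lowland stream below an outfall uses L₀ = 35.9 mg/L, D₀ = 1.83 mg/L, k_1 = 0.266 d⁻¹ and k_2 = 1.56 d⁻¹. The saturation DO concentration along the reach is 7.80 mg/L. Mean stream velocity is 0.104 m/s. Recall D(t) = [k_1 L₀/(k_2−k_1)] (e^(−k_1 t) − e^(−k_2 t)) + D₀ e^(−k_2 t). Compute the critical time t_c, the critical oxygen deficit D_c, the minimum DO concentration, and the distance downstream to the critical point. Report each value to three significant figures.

At the critical point dD/dt = 0, so k_1 L₀ e^(−k_1 t) = k_2 D. Substituting D(t) from the Streeter–Phelps equation and solving for t gives
t_c = ln[(k_2/k_1)(1 − D₀(k_2−k_1)/(k_1 L₀))] / (k_2−k_1).
Here k_2−k_1 = 1.294 d⁻¹ and 1 − D₀(k_2−k_1)/(k_1 L₀) = 1 − 1.83×1.294/(0.266×35.9) = 0.7520, so
t_c = ln(5.865 × 0.7520) / 1.294 = 1.484 / 1.294 = 1.147 d.
L(t_c) = L₀ e^(−k_1 t_c) = 35.9 × 0.7371 = 26.46 mg/L, and at the critical point k_2 D_c = k_1 L, so D_c = (0.266/1.56) × 26.46 = 4.512 mg/L.
Minimum DO = C_s − D_c = 7.80 − 4.512 = 3.288 mg/L.
x_c = v t_c = 0.104 m/s × 1.147 d × 86400 s/d = 10300 m ≈ 10.3 km.

t_c ≈ 1.15 d; D_c ≈ 4.51 mg/L; min DO ≈ 3.29 mg/L; x_c ≈ 10.3 km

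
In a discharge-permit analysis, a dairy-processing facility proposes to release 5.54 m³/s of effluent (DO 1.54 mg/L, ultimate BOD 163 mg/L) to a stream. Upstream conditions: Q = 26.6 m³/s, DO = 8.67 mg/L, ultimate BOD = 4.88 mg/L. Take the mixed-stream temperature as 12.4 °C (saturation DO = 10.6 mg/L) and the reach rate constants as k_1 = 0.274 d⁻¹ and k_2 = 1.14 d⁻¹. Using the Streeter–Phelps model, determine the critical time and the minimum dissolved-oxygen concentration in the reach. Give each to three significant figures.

Mixed DO = (26.6×8.67 + 5.54×1.54)/(26.6+5.54) = 239.2/32.14 = 7.441 mg/L.
Mixed L₀ = (26.6×4.88 + 5.54×163)/(32.14) = 1033/32.14 = 32.14 mg/L.
Initial deficit D₀ = C_s − DO₀ = 10.6 − 7.441 = 3.159 mg/L.
t_c = (1/0.8660) ln[(1.14/0.274)(1 − 3.159×0.8660/(0.274×32.14))] = 1.155 × ln(2.868) = 1.217 d.
D_c = (0.274/1.14) × 32.14 × e^(−0.274×1.217) = 0.2404 × 32.14 × 0.7165 = 5.534 mg/L.
Minimum DO = 10.6 − 5.534 = 5.066 mg/L.

t_c ≈ 1.22 d; minimum DO ≈ 5.07 mg/L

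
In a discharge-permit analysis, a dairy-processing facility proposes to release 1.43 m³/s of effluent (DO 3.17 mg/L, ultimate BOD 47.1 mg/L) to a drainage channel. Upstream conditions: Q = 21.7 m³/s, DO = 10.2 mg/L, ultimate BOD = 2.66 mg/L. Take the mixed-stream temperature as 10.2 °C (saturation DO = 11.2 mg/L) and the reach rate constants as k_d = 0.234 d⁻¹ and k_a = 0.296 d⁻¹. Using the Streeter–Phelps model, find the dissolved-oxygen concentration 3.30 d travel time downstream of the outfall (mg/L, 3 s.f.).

DO ≈ 8.92 mg/L

Mixed DO = (21.7×10.2 + 1.43×3.17)/(21.7+1.43) = 225.9/23.13 = 9.765 mg/L.
Mixed L₀ = (21.7×2.66 + 1.43×47.1)/(23.13) = 125.1/23.13 = 5.407 mg/L.
Initial deficit D₀ = C_s − DO₀ = 11.2 − 9.765 = 1.435 mg/L.
D(3.30) = [0.234×5.407/(0.296−0.234)](e^(−0.234×3.30) − e^(−0.296×3.30)) + 1.435 e^(−0.296×3.30)
= 20.41 × (0.4620 − 0.3765) + 1.435 × 0.3765 = 2.285 mg/L.
DO = 11.2 − 2.285 = 8.915 mg/L.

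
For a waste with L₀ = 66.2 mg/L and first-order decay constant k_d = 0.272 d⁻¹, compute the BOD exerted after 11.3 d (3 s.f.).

y ≈ 63.1 mg/L

y_t = L₀(1 − e^(−k_d t)) = 66.2 × (1 − e^(−0.272×11.3))
= 66.2 × (1 − 0.04625) = 66.2 × 0.9537 = 63.14 mg/L.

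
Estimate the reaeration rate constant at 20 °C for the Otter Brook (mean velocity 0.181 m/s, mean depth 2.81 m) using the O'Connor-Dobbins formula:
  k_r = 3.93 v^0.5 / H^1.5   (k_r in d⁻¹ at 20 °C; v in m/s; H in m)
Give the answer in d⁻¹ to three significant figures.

k_r ≈ 0.355 d⁻¹

k_r = 3.93 × 0.181^0.5 / 2.81^1.5 = 3.93 × 0.4254 / 4.710 = 0.3550 d⁻¹.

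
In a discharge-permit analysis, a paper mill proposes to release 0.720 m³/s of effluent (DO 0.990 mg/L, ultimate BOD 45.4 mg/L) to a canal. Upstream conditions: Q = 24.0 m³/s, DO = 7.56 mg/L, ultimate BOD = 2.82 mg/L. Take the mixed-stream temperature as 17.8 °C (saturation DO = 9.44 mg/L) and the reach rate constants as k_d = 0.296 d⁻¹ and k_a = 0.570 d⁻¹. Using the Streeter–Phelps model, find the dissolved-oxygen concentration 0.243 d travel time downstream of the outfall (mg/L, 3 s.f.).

Mixed DO = (24.0×7.56 + 0.720×0.990)/(24.0+0.720) = 182.2/24.72 = 7.369 mg/L.
Mixed L₀ = (24.0×2.82 + 0.720×45.4)/(24.72) = 100.4/24.72 = 4.060 mg/L.
Initial deficit D₀ = C_s − DO₀ = 9.44 − 7.369 = 2.071 mg/L.
D(0.243) = [0.296×4.060/(0.570−0.296)](e^(−0.296×0.243) − e^(−0.570×0.243)) + 2.071 e^(−0.570×0.243)
= 4.386 × (0.9306 − 0.8707) + 2.071 × 0.8707 = 2.066 mg/L.
DO = 9.44 − 2.066 = 7.374 mg/L.

DO ≈ 7.37 mg/L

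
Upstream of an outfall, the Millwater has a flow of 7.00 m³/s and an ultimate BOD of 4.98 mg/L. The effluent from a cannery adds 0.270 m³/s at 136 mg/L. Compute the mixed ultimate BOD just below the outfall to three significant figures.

Flow-weighted mixing: C = (Q_r C_r + Q_w C_w)/(Q_r + Q_w)
= (7.00×4.98 + 0.270×136)/(7.00 + 0.270) = 71.58/7.270 = 9.846 mg/L.

9.85 mg/L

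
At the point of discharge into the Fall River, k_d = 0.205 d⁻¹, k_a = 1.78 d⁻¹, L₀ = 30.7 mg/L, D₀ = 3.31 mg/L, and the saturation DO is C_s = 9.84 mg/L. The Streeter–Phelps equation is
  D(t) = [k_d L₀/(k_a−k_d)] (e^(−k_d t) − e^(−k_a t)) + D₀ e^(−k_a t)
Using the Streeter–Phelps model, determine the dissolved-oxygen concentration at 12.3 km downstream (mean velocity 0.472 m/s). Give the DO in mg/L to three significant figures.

DO ≈ 6.48 mg/L

Travel time t = x/v = 12.3 km / (0.472 m/s) = 12300 m / 0.472 m/s = 26060 s = 0.3016 d.
k_d L₀/(k_a−k_d) = 0.205×30.7/(1.78−0.205) = 6.293/1.575 = 3.996 mg/L.
e^(−k_d t) = e^(−0.205×0.3016) = 0.9400; e^(−k_a t) = e^(−1.78×0.3016) = 0.5846.
D = 3.996 × (0.9400 − 0.5846) + 3.31 × 0.5846 = 1.420 + 1.935 = 3.355 mg/L.
DO = C_s − D = 9.84 − 3.355 = 6.485 mg/L.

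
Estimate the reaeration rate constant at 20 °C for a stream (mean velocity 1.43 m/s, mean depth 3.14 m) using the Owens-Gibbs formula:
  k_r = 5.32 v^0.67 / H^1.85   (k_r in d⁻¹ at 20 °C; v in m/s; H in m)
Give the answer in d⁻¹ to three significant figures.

k_r = 5.32 × 1.43^0.67 / 3.14^1.85 = 5.32 × 1.271 / 8.305 = 0.8141 d⁻¹.

k_r ≈ 0.814 d⁻¹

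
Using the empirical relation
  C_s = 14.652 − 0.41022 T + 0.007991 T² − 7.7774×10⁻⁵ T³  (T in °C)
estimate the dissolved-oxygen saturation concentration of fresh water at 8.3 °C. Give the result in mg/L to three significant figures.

C_s ≈ 11.8 mg/L

C_s = 14.652 − 0.41022×8.3 + 0.007991×8.3² − 7.7774×10⁻⁵×8.3³ = 11.75 mg/L.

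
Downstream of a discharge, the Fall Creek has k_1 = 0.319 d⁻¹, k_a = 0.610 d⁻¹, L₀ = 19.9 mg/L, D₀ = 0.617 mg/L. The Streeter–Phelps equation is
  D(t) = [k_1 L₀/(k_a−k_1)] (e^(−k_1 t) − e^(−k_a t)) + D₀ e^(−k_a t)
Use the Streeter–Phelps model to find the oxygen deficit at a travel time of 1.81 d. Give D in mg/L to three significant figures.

k_1 L₀/(k_a−k_1) = 0.319×19.9/(0.610−0.319) = 6.348/0.2910 = 21.81 mg/L.
e^(−k_1 t) = e^(−0.319×1.810) = 0.5614; e^(−k_a t) = e^(−0.610×1.810) = 0.3315.
D = 21.81 × (0.5614 − 0.3315) + 0.617 × 0.3315 = 5.014 + 0.2045 = 5.219 mg/L.

D ≈ 5.22 mg/L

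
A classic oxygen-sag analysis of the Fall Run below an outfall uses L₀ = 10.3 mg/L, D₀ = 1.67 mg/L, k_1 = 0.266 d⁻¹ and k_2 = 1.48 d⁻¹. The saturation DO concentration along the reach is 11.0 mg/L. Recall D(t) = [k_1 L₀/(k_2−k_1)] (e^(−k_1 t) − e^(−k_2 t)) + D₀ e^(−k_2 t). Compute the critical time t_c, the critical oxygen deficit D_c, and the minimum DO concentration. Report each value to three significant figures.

With k_2/k_1 = 5.564 and 1 − D₀(k_2−k_1)/(k_1 L₀) = 0.2600,
t_c = ln(5.564 × 0.2600) / (1.48 − 0.266) = ln(1.447) / 1.214 = 0.3693/1.214 = 0.3042 d.
L(t_c) = L₀ e^(−k_1 t_c) = 10.3 × 0.9223 = 9.499 mg/L, and at the critical point k_2 D_c = k_1 L, so D_c = (0.266/1.48) × 9.499 = 1.707 mg/L.
Minimum DO = C_s − D_c = 11.0 − 1.707 = 9.293 mg/L.

t_c ≈ 0.304 d; D_c ≈ 1.71 mg/L; min DO ≈ 9.29 mg/L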